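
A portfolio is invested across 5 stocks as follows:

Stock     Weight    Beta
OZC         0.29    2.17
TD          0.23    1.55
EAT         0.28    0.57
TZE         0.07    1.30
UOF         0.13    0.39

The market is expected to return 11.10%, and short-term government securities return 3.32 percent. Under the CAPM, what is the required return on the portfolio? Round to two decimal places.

β_P = Σ w_i β_i = 0.29×2.17 + 0.23×1.55 + 0.28×0.57 + 0.07×1.30 + 0.13×0.39 = 1.2871
MRP = 11.10% − 3.32% = 7.78%
E(R_P) = R_f + β_P × MRP = 3.32% + 1.2871 × 7.78% = 13.33%

13.33%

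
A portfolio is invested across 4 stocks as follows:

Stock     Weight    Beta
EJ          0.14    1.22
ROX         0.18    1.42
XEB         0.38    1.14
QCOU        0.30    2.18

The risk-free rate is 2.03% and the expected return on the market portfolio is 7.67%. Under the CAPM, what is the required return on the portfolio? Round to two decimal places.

β_P = Σ w_i β_i = 0.14×1.22 + 0.18×1.42 + 0.38×1.14 + 0.30×2.18 = 1.5136
MRP = 7.67% − 2.03% = 5.64%
E(R_P) = R_f + β_P × MRP = 2.03% + 1.5136 × 5.64% = 10.57%

10.57%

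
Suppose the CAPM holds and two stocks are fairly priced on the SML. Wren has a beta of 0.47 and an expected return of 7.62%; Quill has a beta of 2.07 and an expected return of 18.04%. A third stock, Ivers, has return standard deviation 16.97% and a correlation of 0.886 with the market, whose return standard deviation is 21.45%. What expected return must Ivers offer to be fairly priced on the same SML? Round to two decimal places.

MRP = (18.04% − 7.62%) / (2.07 − 0.47) = 6.5125%
R_f = 7.62% − 0.47 × 6.5125% = 4.5591%
β_Ivers = ρ·σ_i/σ_m = 0.886 × 16.97 / 21.45 = 0.7010
E(R_Ivers) = R_f + β × MRP = 4.5591% + 0.7010 × 6.5125% = 9.12%

9.12%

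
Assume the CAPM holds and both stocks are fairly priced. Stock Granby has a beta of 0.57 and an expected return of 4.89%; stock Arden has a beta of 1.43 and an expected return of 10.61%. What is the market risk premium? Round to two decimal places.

Both satisfy E(R) = R_f + β·MRP, so the slope of the SML is
MRP = (10.61% − 4.89%) / (1.43 − 0.57) = 5.72% / 0.86 = 6.6512%

6.65%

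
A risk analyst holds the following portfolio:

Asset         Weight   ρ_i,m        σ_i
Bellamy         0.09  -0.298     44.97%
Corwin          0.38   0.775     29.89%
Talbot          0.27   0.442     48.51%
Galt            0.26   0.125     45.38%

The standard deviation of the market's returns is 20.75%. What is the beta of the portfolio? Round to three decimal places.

0.716

β_Bellamy = -0.298 × 44.97% / 20.75% = -0.6458
β_Corwin = 0.775 × 29.89% / 20.75% = 1.1164
β_Talbot = 0.442 × 48.51% / 20.75% = 1.0333
β_Galt = 0.125 × 45.38% / 20.75% = 0.2734
β_P = Σ w_i β_i = 0.09×-0.6458 + 0.38×1.1164 + 0.27×1.0333 + 0.26×0.2734 = 0.7162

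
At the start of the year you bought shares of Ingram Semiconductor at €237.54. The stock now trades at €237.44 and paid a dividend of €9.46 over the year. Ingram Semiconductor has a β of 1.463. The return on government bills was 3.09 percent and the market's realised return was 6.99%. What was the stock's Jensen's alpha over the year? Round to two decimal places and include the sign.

-4.86%

Realised HPR = (P1 + D1 − P0) / P0 = (237.44 + 9.46 − 237.54) / 237.54 = 9.36 / 237.54 = 3.9404%
MRP = 6.99% − 3.09% = 3.90%
CAPM required = R_f + β·MRP = 3.09% + 1.463 × 3.90% = 8.79570%
α = realised − required = 3.9404% − 8.79570% = -4.86%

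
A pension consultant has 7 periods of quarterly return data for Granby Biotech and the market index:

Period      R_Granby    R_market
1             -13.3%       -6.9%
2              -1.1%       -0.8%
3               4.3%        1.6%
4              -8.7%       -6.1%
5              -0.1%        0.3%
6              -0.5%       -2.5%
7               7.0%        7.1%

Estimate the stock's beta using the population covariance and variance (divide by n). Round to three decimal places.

1.390

Mean R_i = (-13.3 − 1.1 + 4.3 − 8.7 − 0.1 − 0.5 + 7.0) / 7 = -1.7714%
Mean R_m = (-6.9 − 0.8 + 1.6 − 6.1 + 0.3 − 2.5 + 7.1) / 7 = -1.0429%
Σ(R_i − R̄_i)(R_m − R̄_m) = 190.5886  ⇒  Cov = 190.5886 / 7 = 27.2269
Σ(R_m − R̄_m)² = 137.1571  ⇒  Var(R_m) = 137.1571 / 7 = 19.5939
β = Cov / Var(R_m) = 27.2269 / 19.5939 = 1.3896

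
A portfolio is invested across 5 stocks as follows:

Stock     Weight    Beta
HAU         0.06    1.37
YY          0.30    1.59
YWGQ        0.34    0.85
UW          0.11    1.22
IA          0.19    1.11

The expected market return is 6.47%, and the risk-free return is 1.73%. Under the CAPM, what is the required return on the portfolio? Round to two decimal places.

β_P = Σ w_i β_i = 0.06×1.37 + 0.30×1.59 + 0.34×0.85 + 0.11×1.22 + 0.19×1.11 = 1.1933
MRP = 6.47% − 1.73% = 4.74%
E(R_P) = R_f + β_P × MRP = 1.73% + 1.1933 × 4.74% = 7.39%

7.39%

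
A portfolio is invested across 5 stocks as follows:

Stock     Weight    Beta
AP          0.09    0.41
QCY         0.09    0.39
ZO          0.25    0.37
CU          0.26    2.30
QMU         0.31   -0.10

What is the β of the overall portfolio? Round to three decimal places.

0.732

β_P = Σ w_i β_i = 0.09×0.41 + 0.09×0.39 + 0.25×0.37 + 0.26×2.30 + 0.31×-0.10 = 0.7315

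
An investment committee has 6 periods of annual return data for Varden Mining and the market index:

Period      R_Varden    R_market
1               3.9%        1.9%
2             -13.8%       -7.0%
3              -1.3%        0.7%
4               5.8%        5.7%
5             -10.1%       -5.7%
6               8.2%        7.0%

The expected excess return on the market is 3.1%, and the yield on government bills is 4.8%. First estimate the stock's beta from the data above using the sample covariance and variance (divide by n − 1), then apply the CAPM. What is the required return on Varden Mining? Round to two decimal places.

Mean R_i = (3.9 − 13.8 − 1.3 + 5.8 − 10.1 + 8.2) / 6 = -1.2167%
Mean R_m = (1.9 − 7.0 + 0.7 + 5.7 − 5.7 + 7.0) / 6 = 0.4333%
Σ(R_i − R̄_i)(R_m − R̄_m) = 254.2933  ⇒  Cov = 254.2933 / 5 = 50.8587
Σ(R_m − R̄_m)² = 165.9533  ⇒  Var(R_m) = 165.9533 / 5 = 33.1907
β = Cov / Var(R_m) = 50.8587 / 33.1907 = 1.5323
E(R) = R_f + β × MRP = 4.8% + 1.5323 × 3.1% = 9.55%

9.55%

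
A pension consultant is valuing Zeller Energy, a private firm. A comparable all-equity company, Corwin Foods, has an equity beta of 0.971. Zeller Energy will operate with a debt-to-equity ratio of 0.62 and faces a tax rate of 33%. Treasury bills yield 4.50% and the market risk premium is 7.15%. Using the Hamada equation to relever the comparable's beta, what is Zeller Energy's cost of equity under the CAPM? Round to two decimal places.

14.33%

β_L = β_U × [1 + (1 − t)(D/E)] = 0.971 × [1 + (1 − 0.33) × 0.62]
    = 0.971 × [1 + 0.67 × 0.62] = 0.971 × 1.4154 = 1.3744
E(R) = R_f + β_L × MRP = 4.50% + 1.3744 × 7.15% = 14.33%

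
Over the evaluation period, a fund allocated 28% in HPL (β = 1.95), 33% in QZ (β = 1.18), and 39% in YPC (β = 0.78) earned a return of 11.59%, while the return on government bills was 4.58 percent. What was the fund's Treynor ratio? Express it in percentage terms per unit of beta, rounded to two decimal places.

5.66%

β_P = 0.28×1.95 + 0.33×1.18 + 0.39×0.78 = 1.2396
Treynor = (R_P − R_f) / β_P = (11.59% − 4.58%) / 1.2396 = 7.01% / 1.2396 = 5.66%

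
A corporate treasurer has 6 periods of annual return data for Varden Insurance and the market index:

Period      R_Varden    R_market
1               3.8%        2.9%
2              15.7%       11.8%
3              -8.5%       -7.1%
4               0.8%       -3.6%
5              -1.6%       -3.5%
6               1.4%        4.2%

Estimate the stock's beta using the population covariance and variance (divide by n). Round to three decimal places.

1.080

Mean R_i = (3.8 + 15.7 − 8.5 + 0.8 − 1.6 + 1.4) / 6 = 1.9333%
Mean R_m = (2.9 + 11.8 − 7.1 − 3.6 − 3.5 + 4.2) / 6 = 0.7833%
Σ(R_i − R̄_i)(R_m − R̄_m) = 256.1433  ⇒  Cov = 256.1433 / 6 = 42.6906
Σ(R_m − R̄_m)² = 237.2283  ⇒  Var(R_m) = 237.2283 / 6 = 39.5381
β = Cov / Var(R_m) = 42.6906 / 39.5381 = 1.0797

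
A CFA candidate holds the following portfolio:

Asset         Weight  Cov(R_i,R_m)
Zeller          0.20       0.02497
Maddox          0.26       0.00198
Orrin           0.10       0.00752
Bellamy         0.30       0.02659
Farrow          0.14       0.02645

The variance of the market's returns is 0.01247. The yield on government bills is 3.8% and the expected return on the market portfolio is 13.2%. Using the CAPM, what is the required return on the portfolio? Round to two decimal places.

β_Zeller = 0.02497 / 0.01247 = 2.0024
β_Maddox = 0.00198 / 0.01247 = 0.1588
β_Orrin = 0.00752 / 0.01247 = 0.6030
β_Bellamy = 0.02659 / 0.01247 = 2.1323
β_Farrow = 0.02645 / 0.01247 = 2.1211
β_P = Σ w_i β_i = 0.20×2.0024 + 0.26×0.1588 + 0.10×0.6030 + 0.30×2.1323 + 0.14×2.1211 = 1.4387
MRP = 13.2% − 3.8% = 9.40%
E(R_P) = R_f + β_P × MRP = 3.8% + 1.4387 × 9.4% = 17.32%

17.32%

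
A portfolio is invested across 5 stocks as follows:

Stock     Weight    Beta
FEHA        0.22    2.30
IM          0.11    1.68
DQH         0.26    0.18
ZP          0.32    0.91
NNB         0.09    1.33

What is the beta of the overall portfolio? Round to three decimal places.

β_P = Σ w_i β_i = 0.22×2.30 + 0.11×1.68 + 0.26×0.18 + 0.32×0.91 + 0.09×1.33 = 1.1485

1.149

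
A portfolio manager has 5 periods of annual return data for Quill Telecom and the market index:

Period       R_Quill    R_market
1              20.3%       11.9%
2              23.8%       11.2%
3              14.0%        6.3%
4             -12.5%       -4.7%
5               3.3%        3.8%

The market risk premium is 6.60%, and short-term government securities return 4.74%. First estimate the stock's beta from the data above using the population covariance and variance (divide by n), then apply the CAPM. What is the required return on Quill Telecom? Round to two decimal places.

18.93%

Mean R_i = (20.3 + 23.8 + 14.0 − 12.5 + 3.3) / 5 = 9.7800%
Mean R_m = (11.9 + 11.2 + 6.3 − 4.7 + 3.8) / 5 = 5.7000%
Σ(R_i − R̄_i)(R_m − R̄_m) = 388.8900  ⇒  Cov = 388.8900 / 5 = 77.7780
Σ(R_m − R̄_m)² = 180.8200  ⇒  Var(R_m) = 180.8200 / 5 = 36.1640
β = Cov / Var(R_m) = 77.7780 / 36.1640 = 2.1507
E(R) = R_f + β × MRP = 4.74% + 2.1507 × 6.60% = 18.93%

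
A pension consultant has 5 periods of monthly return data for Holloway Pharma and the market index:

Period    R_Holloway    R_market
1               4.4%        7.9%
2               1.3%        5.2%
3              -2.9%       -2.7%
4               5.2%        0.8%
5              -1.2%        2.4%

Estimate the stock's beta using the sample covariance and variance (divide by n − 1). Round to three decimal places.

Mean R_i = (4.4 + 1.3 − 2.9 + 5.2 − 1.2) / 5 = 1.3600%
Mean R_m = (7.9 + 5.2 − 2.7 + 0.8 + 2.4) / 5 = 2.7200%
Σ(R_i − R̄_i)(R_m − R̄_m) = 32.1340  ⇒  Cov = 32.1340 / 4 = 8.0335
Σ(R_m − R̄_m)² = 66.1480  ⇒  Var(R_m) = 66.1480 / 4 = 16.5370
β = Cov / Var(R_m) = 8.0335 / 16.5370 = 0.4858

0.486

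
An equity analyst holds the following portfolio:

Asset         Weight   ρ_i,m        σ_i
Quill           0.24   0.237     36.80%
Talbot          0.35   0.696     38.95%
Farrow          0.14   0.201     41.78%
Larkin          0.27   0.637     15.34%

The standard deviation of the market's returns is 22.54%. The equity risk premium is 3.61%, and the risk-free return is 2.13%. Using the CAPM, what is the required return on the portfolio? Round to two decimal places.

β_Quill = 0.237 × 36.80% / 22.54% = 0.3869
β_Talbot = 0.696 × 38.95% / 22.54% = 1.2027
β_Farrow = 0.201 × 41.78% / 22.54% = 0.3726
β_Larkin = 0.637 × 15.34% / 22.54% = 0.4335
β_P = Σ w_i β_i = 0.24×0.3869 + 0.35×1.2027 + 0.14×0.3726 + 0.27×0.4335 = 0.6830
E(R_P) = R_f + β_P × MRP = 2.13% + 0.6830 × 3.61% = 4.60%

4.60%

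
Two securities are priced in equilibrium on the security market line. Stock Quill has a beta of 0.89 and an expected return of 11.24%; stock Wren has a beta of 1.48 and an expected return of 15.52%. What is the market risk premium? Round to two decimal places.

Both satisfy E(R) = R_f + β·MRP, so the slope of the SML is
MRP = (15.52% − 11.24%) / (1.48 − 0.89) = 4.28% / 0.59 = 7.2542%

7.25%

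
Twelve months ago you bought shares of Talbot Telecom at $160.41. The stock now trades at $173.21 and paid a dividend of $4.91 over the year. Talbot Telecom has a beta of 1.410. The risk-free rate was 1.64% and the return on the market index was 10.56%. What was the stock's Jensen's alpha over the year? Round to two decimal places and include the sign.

Realised HPR = (P1 + D1 − P0) / P0 = (173.21 + 4.91 − 160.41) / 160.41 = 17.71 / 160.41 = 11.0405%
MRP = 10.56% − 1.64% = 8.92%
CAPM required = R_f + β·MRP = 1.64% + 1.410 × 8.92% = 14.21720%
α = realised − required = 11.0405% − 14.21720% = -3.18%

-3.18%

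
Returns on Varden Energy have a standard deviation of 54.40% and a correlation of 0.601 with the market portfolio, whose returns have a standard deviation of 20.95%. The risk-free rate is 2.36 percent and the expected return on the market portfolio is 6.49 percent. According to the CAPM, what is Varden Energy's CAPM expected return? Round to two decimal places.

8.81%

β = ρ × σ_i / σ_m = 0.601 × 54.40% / 20.95% = 1.5606
MRP = 6.49% − 2.36% = 4.13%
E(R) = 2.36% + 1.5606 × 4.13% = 8.81%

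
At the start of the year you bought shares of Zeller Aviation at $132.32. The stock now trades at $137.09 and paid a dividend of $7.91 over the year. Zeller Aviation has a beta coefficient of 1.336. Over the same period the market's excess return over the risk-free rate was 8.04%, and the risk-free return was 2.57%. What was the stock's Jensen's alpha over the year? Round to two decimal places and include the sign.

Realised HPR = (P1 + D1 − P0) / P0 = (137.09 + 7.91 − 132.32) / 132.32 = 12.68 / 132.32 = 9.5828%
CAPM required = R_f + β·MRP = 2.57% + 1.336 × 8.04% = 13.31144%
α = realised − required = 9.5828% − 13.31144% = -3.73%

-3.73%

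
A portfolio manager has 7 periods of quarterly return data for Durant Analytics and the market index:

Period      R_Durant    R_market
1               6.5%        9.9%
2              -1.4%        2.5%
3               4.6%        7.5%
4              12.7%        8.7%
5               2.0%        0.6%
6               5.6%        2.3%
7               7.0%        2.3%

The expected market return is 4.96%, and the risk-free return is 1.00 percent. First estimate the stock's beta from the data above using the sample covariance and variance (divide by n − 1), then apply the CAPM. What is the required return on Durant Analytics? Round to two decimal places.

Mean R_i = (6.5 − 1.4 + 4.6 + 12.7 + 2.0 + 5.6 + 7.0) / 7 = 5.2857%
Mean R_m = (9.9 + 2.5 + 7.5 + 8.7 + 0.6 + 2.3 + 2.3) / 7 = 4.8286%
Σ(R_i − R̄_i)(R_m − R̄_m) = 57.3629  ⇒  Cov = 57.3629 / 6 = 9.5605
Σ(R_m − R̄_m)² = 83.9343  ⇒  Var(R_m) = 83.9343 / 6 = 13.9891
β = Cov / Var(R_m) = 9.5605 / 13.9891 = 0.6834
MRP = 4.96% − 1.00% = 3.96%
E(R) = R_f + β × MRP = 1.00% + 0.6834 × 3.96% = 3.71%

3.71%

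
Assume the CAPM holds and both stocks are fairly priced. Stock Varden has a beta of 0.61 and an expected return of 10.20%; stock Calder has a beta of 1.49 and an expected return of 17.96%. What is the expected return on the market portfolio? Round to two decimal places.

13.64%

Both satisfy E(R) = R_f + β·MRP, so the slope of the SML is
MRP = (17.96% − 10.20%) / (1.49 − 0.61) = 7.76% / 0.88 = 8.8182%
R_f = E(R_Varden) − β_Varden·MRP = 10.20% − 0.61 × 8.8182% = 4.8209%
E(R_m) = R_f + MRP = 4.8209% + 8.8182% = 13.64%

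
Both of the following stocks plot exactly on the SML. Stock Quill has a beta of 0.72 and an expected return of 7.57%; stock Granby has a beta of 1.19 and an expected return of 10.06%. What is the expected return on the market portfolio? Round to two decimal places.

Both satisfy E(R) = R_f + β·MRP, so the slope of the SML is
MRP = (10.06% − 7.57%) / (1.19 − 0.72) = 2.49% / 0.47 = 5.2979%
R_f = E(R_Quill) − β_Quill·MRP = 7.57% − 0.72 × 5.2979% = 3.7555%
E(R_m) = R_f + MRP = 3.7555% + 5.2979% = 9.05%

9.05%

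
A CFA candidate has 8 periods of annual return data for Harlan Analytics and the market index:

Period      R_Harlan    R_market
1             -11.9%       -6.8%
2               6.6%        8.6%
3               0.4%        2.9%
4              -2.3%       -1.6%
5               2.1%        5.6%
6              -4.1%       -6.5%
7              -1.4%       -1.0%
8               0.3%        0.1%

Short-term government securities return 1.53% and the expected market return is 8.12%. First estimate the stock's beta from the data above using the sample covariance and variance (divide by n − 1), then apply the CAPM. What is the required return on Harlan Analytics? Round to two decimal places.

Mean R_i = (-11.9 + 6.6 + 0.4 − 2.3 + 2.1 − 4.1 − 1.4 + 0.3) / 8 = -1.2875%
Mean R_m = (-6.8 + 8.6 + 2.9 − 1.6 + 5.6 − 6.5 − 1.0 + 0.1) / 8 = 0.1625%
Σ(R_i − R̄_i)(R_m − R̄_m) = 184.0338  ⇒  Cov = 184.0338 / 7 = 26.2905
Σ(R_m − R̄_m)² = 205.5788  ⇒  Var(R_m) = 205.5788 / 7 = 29.3684
β = Cov / Var(R_m) = 26.2905 / 29.3684 = 0.8952
MRP = 8.12% − 1.53% = 6.59%
E(R) = R_f + β × MRP = 1.53% + 0.8952 × 6.59% = 7.43%

7.43%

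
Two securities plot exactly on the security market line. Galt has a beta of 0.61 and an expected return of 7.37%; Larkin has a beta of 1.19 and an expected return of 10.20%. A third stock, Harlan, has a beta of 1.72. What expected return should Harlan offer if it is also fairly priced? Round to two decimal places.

MRP (SML slope) = (10.20% − 7.37%) / (1.19 − 0.61) = 2.83% / 0.58 = 4.8793%
R_f (intercept) = 7.37% − 0.61 × 4.8793% = 4.3936%
E(R_Harlan) = R_f + β × MRP = 4.3936% + 1.72 × 4.8793% = 12.79%

12.79%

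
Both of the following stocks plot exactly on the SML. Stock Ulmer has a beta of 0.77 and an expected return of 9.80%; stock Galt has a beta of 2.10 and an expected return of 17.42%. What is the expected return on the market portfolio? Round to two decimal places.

11.12%

Both satisfy E(R) = R_f + β·MRP, so the slope of the SML is
MRP = (17.42% − 9.80%) / (2.10 − 0.77) = 7.62% / 1.33 = 5.7293%
R_f = E(R_Ulmer) − β_Ulmer·MRP = 9.80% − 0.77 × 5.7293% = 5.3884%
E(R_m) = R_f + MRP = 5.3884% + 5.7293% = 11.12%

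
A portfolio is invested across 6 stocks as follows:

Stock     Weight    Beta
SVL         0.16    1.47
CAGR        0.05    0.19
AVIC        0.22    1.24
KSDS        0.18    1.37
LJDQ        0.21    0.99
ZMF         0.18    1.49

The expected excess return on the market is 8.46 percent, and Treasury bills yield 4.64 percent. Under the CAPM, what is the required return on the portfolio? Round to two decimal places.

β_P = Σ w_i β_i = 0.16×1.47 + 0.05×0.19 + 0.22×1.24 + 0.18×1.37 + 0.21×0.99 + 0.18×1.49 = 1.2402
E(R_P) = R_f + β_P × MRP = 4.64% + 1.2402 × 8.46% = 15.13%

15.13%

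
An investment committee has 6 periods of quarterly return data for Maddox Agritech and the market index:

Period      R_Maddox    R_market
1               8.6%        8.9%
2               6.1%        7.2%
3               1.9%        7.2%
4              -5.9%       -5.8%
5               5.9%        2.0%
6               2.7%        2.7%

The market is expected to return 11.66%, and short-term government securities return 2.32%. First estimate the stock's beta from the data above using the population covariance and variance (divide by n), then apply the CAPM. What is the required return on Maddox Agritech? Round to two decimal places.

Mean R_i = (8.6 + 6.1 + 1.9 − 5.9 + 5.9 + 2.7) / 6 = 3.2167%
Mean R_m = (8.9 + 7.2 + 7.2 − 5.8 + 2.0 + 2.7) / 6 = 3.7000%
Σ(R_i − R̄_i)(R_m − R̄_m) = 116.0400  ⇒  Cov = 116.0400 / 6 = 19.3400
Σ(R_m − R̄_m)² = 145.6800  ⇒  Var(R_m) = 145.6800 / 6 = 24.2800
β = Cov / Var(R_m) = 19.3400 / 24.2800 = 0.7965
MRP = 11.66% − 2.32% = 9.34%
E(R) = R_f + β × MRP = 2.32% + 0.7965 × 9.34% = 9.76%

9.76%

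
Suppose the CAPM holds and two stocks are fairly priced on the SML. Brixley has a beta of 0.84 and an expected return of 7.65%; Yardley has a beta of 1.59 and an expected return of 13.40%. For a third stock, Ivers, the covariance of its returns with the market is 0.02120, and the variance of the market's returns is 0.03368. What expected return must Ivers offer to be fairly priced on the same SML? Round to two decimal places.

MRP = (13.40% − 7.65%) / (1.59 − 0.84) = 7.6667%
R_f = 7.65% − 0.84 × 7.6667% = 1.2100%
β_Ivers = Cov / Var(R_m) = 0.02120 / 0.03368 = 0.6295
E(R_Ivers) = R_f + β × MRP = 1.2100% + 0.6295 × 7.6667% = 6.04%

6.04%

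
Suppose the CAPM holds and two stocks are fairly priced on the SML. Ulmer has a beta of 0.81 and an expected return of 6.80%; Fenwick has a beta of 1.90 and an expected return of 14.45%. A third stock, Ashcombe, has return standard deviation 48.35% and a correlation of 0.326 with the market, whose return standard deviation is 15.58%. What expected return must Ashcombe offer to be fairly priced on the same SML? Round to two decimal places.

8.22%

MRP = (14.45% − 6.80%) / (1.90 − 0.81) = 7.0183%
R_f = 6.80% − 0.81 × 7.0183% = 1.1152%
β_Ashcombe = ρ·σ_i/σ_m = 0.326 × 48.35 / 15.58 = 1.0117
E(R_Ashcombe) = R_f + β × MRP = 1.1152% + 1.0117 × 7.0183% = 8.22%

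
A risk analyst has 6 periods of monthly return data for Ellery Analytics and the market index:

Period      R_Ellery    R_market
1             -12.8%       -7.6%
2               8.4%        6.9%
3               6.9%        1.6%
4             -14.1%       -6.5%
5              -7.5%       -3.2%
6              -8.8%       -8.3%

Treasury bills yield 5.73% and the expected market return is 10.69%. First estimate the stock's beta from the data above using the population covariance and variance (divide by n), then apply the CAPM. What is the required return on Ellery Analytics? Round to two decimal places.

13.30%

Mean R_i = (-12.8 + 8.4 + 6.9 − 14.1 − 7.5 − 8.8) / 6 = -4.6500%
Mean R_m = (-7.6 + 6.9 + 1.6 − 6.5 − 3.2 − 8.3) / 6 = -2.8500%
Σ(R_i − R̄_i)(R_m − R̄_m) = 275.4550  ⇒  Cov = 275.4550 / 6 = 45.9092
Σ(R_m − R̄_m)² = 180.5750  ⇒  Var(R_m) = 180.5750 / 6 = 30.0958
β = Cov / Var(R_m) = 45.9092 / 30.0958 = 1.5254
MRP = 10.69% − 5.73% = 4.96%
E(R) = R_f + β × MRP = 5.73% + 1.5254 × 4.96% = 13.30%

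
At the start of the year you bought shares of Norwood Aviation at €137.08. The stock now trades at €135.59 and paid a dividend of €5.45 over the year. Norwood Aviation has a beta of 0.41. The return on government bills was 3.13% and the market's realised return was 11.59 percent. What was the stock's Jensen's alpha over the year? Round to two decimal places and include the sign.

Realised HPR = (P1 + D1 − P0) / P0 = (135.59 + 5.45 − 137.08) / 137.08 = 3.96 / 137.08 = 2.8888%
MRP = 11.59% − 3.13% = 8.46%
CAPM required = R_f + β·MRP = 3.13% + 0.41 × 8.46% = 6.5986%
α = realised − required = 2.8888% − 6.5986% = -3.71%

-3.71%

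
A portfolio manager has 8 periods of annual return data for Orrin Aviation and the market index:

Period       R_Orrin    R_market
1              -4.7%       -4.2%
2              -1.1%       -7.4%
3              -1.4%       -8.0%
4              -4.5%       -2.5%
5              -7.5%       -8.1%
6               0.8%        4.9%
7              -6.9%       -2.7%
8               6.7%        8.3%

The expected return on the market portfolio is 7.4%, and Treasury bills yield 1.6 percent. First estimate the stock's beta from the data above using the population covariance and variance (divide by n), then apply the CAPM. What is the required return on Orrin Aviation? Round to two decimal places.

Mean R_i = (-4.7 − 1.1 − 1.4 − 4.5 − 7.5 + 0.8 − 6.9 + 6.7) / 8 = -2.3250%
Mean R_m = (-4.2 − 7.4 − 8.0 − 2.5 − 8.1 + 4.9 − 2.7 + 8.3) / 8 = -2.4625%
Σ(R_i − R̄_i)(R_m − R̄_m) = 143.4375  ⇒  Cov = 143.4375 / 8 = 17.9297
Σ(R_m − R̄_m)² = 259.9388  ⇒  Var(R_m) = 259.9388 / 8 = 32.4924
β = Cov / Var(R_m) = 17.9297 / 32.4924 = 0.5518
MRP = 7.4% − 1.6% = 5.80%
E(R) = R_f + β × MRP = 1.6% + 0.5518 × 5.8% = 4.80%

4.80%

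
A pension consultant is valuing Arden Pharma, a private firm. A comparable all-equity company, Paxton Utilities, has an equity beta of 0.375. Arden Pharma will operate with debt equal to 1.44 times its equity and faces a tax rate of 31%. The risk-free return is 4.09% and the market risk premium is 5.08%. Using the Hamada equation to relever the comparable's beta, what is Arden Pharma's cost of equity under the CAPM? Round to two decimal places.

7.89%

β_L = β_U × [1 + (1 − t)(D/E)] = 0.375 × [1 + (1 − 0.31) × 1.44]
    = 0.375 × [1 + 0.69 × 1.44] = 0.375 × 1.9936 = 0.7476
E(R) = R_f + β_L × MRP = 4.09% + 0.7476 × 5.08% = 7.89%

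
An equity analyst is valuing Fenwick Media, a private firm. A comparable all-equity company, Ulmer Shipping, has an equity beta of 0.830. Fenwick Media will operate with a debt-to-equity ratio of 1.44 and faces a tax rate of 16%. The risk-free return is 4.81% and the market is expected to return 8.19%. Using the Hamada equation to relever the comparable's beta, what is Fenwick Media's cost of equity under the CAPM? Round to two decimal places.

11.01%

β_L = β_U × [1 + (1 − t)(D/E)] = 0.830 × [1 + (1 − 0.16) × 1.44]
    = 0.830 × [1 + 0.84 × 1.44] = 0.830 × 2.2096 = 1.8340
MRP = 8.19% − 4.81% = 3.38%
E(R) = R_f + β_L × MRP = 4.81% + 1.8340 × 3.38% = 11.01%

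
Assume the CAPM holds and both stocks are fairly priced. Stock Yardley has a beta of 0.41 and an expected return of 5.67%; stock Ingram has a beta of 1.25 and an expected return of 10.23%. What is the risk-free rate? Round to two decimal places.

3.44%

Both satisfy E(R) = R_f + β·MRP, so the slope of the SML is
MRP = (10.23% − 5.67%) / (1.25 − 0.41) = 4.56% / 0.84 = 5.4286%
R_f = E(R_Yardley) − β_Yardley·MRP = 5.67% − 0.41 × 5.4286% = 3.4443%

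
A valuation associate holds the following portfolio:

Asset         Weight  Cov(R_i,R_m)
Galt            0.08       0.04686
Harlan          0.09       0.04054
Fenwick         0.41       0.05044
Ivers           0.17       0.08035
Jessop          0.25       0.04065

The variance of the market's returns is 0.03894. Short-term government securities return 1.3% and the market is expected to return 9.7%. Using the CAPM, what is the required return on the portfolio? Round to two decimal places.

12.50%

β_Galt = 0.04686 / 0.03894 = 1.2034
β_Harlan = 0.04054 / 0.03894 = 1.0411
β_Fenwick = 0.05044 / 0.03894 = 1.2953
β_Ivers = 0.08035 / 0.03894 = 2.0634
β_Jessop = 0.04065 / 0.03894 = 1.0439
β_P = Σ w_i β_i = 0.08×1.2034 + 0.09×1.0411 + 0.41×1.2953 + 0.17×2.0634 + 0.25×1.0439 = 1.3328
MRP = 9.7% − 1.3% = 8.40%
E(R_P) = R_f + β_P × MRP = 1.3% + 1.3328 × 8.4% = 12.50%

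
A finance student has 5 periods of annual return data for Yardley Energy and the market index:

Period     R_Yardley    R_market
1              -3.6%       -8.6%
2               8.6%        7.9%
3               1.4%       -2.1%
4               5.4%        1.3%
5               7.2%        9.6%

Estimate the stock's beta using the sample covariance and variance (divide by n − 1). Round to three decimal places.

0.638

Mean R_i = (-3.6 + 8.6 + 1.4 + 5.4 + 7.2) / 5 = 3.8000%
Mean R_m = (-8.6 + 7.9 − 2.1 + 1.3 + 9.6) / 5 = 1.6200%
Σ(R_i − R̄_i)(R_m − R̄_m) = 141.3200  ⇒  Cov = 141.3200 / 4 = 35.3300
Σ(R_m − R̄_m)² = 221.5080  ⇒  Var(R_m) = 221.5080 / 4 = 55.3770
β = Cov / Var(R_m) = 35.3300 / 55.3770 = 0.6380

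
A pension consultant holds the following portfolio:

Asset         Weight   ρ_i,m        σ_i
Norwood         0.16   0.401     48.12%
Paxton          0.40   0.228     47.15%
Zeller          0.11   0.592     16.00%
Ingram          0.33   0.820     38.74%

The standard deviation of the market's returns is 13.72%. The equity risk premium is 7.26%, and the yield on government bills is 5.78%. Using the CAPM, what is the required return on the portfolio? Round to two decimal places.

β_Norwood = 0.401 × 48.12% / 13.72% = 1.4064
β_Paxton = 0.228 × 47.15% / 13.72% = 0.7835
β_Zeller = 0.592 × 16.00% / 13.72% = 0.6904
β_Ingram = 0.820 × 38.74% / 13.72% = 2.3154
β_P = Σ w_i β_i = 0.16×1.4064 + 0.40×0.7835 + 0.11×0.6904 + 0.33×2.3154 = 1.3785
E(R_P) = R_f + β_P × MRP = 5.78% + 1.3785 × 7.26% = 15.79%

15.79%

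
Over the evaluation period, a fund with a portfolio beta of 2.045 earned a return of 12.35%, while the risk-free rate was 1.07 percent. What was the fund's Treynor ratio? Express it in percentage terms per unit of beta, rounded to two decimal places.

Treynor = (R_P − R_f) / β_P = (12.35% − 1.07%) / 2.0450 = 11.28% / 2.0450 = 5.52%

5.52%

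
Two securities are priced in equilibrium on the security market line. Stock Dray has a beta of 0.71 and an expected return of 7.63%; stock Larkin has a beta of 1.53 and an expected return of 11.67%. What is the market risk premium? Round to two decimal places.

4.93%

Both satisfy E(R) = R_f + β·MRP, so the slope of the SML is
MRP = (11.67% − 7.63%) / (1.53 − 0.71) = 4.04% / 0.82 = 4.9268%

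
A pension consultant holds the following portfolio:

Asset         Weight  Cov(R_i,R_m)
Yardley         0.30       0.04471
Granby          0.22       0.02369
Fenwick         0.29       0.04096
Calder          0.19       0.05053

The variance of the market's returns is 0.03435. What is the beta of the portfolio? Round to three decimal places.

1.168

β_Yardley = 0.04471 / 0.03435 = 1.3016
β_Granby = 0.02369 / 0.03435 = 0.6897
β_Fenwick = 0.04096 / 0.03435 = 1.1924
β_Calder = 0.05053 / 0.03435 = 1.4710
β_P = Σ w_i β_i = 0.30×1.3016 + 0.22×0.6897 + 0.29×1.1924 + 0.19×1.4710 = 1.1675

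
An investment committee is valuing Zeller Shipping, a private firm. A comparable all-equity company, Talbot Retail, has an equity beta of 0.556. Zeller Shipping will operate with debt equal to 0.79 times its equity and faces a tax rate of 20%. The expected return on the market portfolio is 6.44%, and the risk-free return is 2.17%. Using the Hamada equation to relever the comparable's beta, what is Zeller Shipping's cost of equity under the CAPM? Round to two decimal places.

β_L = β_U × [1 + (1 − t)(D/E)] = 0.556 × [1 + (1 − 0.20) × 0.79]
    = 0.556 × [1 + 0.80 × 0.79] = 0.556 × 1.6320 = 0.9074
MRP = 6.44% − 2.17% = 4.27%
E(R) = R_f + β_L × MRP = 2.17% + 0.9074 × 4.27% = 6.04%

6.04%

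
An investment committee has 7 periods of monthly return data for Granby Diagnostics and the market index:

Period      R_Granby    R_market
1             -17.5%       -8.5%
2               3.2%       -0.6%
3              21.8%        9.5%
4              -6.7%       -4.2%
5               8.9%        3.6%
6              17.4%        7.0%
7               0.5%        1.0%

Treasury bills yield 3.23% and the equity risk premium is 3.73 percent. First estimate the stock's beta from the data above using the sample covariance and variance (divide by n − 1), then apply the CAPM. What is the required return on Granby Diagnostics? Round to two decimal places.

Mean R_i = (-17.5 + 3.2 + 21.8 − 6.7 + 8.9 + 17.4 + 0.5) / 7 = 3.9429%
Mean R_m = (-8.5 − 0.6 + 9.5 − 4.2 + 3.6 + 7.0 + 1.0) / 7 = 1.1143%
Σ(R_i − R̄_i)(R_m − R̄_m) = 505.6557  ⇒  Cov = 505.6557 / 6 = 84.2760
Σ(R_m − R̄_m)² = 234.7686  ⇒  Var(R_m) = 234.7686 / 6 = 39.1281
β = Cov / Var(R_m) = 84.2760 / 39.1281 = 2.1538
E(R) = R_f + β × MRP = 3.23% + 2.1538 × 3.73% = 11.26%

11.26%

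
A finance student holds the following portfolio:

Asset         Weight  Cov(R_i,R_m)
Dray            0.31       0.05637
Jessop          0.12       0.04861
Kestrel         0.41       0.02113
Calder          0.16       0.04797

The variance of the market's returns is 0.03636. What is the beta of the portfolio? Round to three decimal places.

1.090

β_Dray = 0.05637 / 0.03636 = 1.5503
β_Jessop = 0.04861 / 0.03636 = 1.3369
β_Kestrel = 0.02113 / 0.03636 = 0.5811
β_Calder = 0.04797 / 0.03636 = 1.3193
β_P = Σ w_i β_i = 0.31×1.5503 + 0.12×1.3369 + 0.41×0.5811 + 0.16×1.3193 = 1.0904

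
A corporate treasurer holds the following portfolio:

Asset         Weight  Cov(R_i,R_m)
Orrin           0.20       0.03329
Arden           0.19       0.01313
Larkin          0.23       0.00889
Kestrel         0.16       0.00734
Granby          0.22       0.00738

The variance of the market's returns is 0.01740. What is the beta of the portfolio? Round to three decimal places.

β_Orrin = 0.03329 / 0.01740 = 1.9132
β_Arden = 0.01313 / 0.01740 = 0.7546
β_Larkin = 0.00889 / 0.01740 = 0.5109
β_Kestrel = 0.00734 / 0.01740 = 0.4218
β_Granby = 0.00738 / 0.01740 = 0.4241
β_P = Σ w_i β_i = 0.20×1.9132 + 0.19×0.7546 + 0.23×0.5109 + 0.16×0.4218 + 0.22×0.4241 = 0.8043

0.804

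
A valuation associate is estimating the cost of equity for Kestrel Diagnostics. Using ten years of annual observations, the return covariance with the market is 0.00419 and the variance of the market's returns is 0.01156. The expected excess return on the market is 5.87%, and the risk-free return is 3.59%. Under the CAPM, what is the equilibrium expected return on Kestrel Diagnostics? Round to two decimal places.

β = Cov(R_i, R_m) / Var(R_m) = 0.00419 / 0.01156 = 0.3625
E(R) = R_f + β × MRP = 3.59% + 0.3625 × 5.87% = 5.72%

5.72%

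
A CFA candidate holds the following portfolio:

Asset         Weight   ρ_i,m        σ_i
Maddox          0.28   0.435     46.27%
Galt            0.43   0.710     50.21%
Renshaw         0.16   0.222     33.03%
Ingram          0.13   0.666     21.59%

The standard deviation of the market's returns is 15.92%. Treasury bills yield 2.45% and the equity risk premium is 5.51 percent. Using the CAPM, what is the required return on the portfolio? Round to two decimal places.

10.76%

β_Maddox = 0.435 × 46.27% / 15.92% = 1.2643
β_Galt = 0.710 × 50.21% / 15.92% = 2.2393
β_Renshaw = 0.222 × 33.03% / 15.92% = 0.4606
β_Ingram = 0.666 × 21.59% / 15.92% = 0.9032
β_P = Σ w_i β_i = 0.28×1.2643 + 0.43×2.2393 + 0.16×0.4606 + 0.13×0.9032 = 1.5080
E(R_P) = R_f + β_P × MRP = 2.45% + 1.5080 × 5.51% = 10.76%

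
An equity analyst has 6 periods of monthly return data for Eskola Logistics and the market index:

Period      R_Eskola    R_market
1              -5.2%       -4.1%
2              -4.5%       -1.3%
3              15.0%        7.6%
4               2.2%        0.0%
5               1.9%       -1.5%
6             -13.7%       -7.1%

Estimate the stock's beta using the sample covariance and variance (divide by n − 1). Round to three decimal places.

1.892

Mean R_i = (-5.2 − 4.5 + 15.0 + 2.2 + 1.9 − 13.7) / 6 = -0.7167%
Mean R_m = (-4.1 − 1.3 + 7.6 + 0.0 − 1.5 − 7.1) / 6 = -1.0667%
Σ(R_i − R̄_i)(R_m − R̄_m) = 231.0033  ⇒  Cov = 231.0033 / 5 = 46.2007
Σ(R_m − R̄_m)² = 122.0933  ⇒  Var(R_m) = 122.0933 / 5 = 24.4187
β = Cov / Var(R_m) = 46.2007 / 24.4187 = 1.8920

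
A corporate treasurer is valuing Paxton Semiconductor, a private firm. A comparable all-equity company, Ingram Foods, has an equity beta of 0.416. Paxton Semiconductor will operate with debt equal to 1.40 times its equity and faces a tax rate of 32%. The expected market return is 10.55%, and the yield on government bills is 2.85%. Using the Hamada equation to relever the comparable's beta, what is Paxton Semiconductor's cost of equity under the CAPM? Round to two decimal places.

9.10%

β_L = β_U × [1 + (1 − t)(D/E)] = 0.416 × [1 + (1 − 0.32) × 1.40]
    = 0.416 × [1 + 0.68 × 1.40] = 0.416 × 1.9520 = 0.8120
MRP = 10.55% − 2.85% = 7.70%
E(R) = R_f + β_L × MRP = 2.85% + 0.8120 × 7.70% = 9.10%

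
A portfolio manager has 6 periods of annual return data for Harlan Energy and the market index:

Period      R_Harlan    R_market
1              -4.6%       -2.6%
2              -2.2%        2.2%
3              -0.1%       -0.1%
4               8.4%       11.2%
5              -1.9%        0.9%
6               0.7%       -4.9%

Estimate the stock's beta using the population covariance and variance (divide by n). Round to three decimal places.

Mean R_i = (-4.6 − 2.2 − 0.1 + 8.4 − 1.9 + 0.7) / 6 = 0.0500%
Mean R_m = (-2.6 + 2.2 − 0.1 + 11.2 + 0.9 − 4.9) / 6 = 1.1167%
Σ(R_i − R̄_i)(R_m − R̄_m) = 95.7350  ⇒  Cov = 95.7350 / 6 = 15.9558
Σ(R_m − R̄_m)² = 154.3883  ⇒  Var(R_m) = 154.3883 / 6 = 25.7314
β = Cov / Var(R_m) = 15.9558 / 25.7314 = 0.6201

0.620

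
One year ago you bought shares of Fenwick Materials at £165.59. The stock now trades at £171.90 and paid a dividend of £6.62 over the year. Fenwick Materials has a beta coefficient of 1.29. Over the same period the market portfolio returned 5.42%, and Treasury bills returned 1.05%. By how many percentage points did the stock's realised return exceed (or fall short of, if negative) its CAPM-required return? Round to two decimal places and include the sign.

+1.12%

Realised HPR = (P1 + D1 − P0) / P0 = (171.90 + 6.62 − 165.59) / 165.59 = 12.93 / 165.59 = 7.8084%
MRP = 5.42% − 1.05% = 4.37%
CAPM required = R_f + β·MRP = 1.05% + 1.29 × 4.37% = 6.6873%
α = realised − required = 7.8084% − 6.6873% = +1.12%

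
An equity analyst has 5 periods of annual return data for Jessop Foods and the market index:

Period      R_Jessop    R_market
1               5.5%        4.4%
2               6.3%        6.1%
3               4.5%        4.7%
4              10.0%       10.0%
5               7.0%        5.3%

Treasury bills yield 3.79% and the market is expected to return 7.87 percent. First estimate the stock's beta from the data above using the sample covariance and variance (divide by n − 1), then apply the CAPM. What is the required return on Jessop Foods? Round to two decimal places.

7.29%

Mean R_i = (5.5 + 6.3 + 4.5 + 10.0 + 7.0) / 5 = 6.6600%
Mean R_m = (4.4 + 6.1 + 4.7 + 10.0 + 5.3) / 5 = 6.1000%
Σ(R_i − R̄_i)(R_m − R̄_m) = 17.7500  ⇒  Cov = 17.7500 / 4 = 4.4375
Σ(R_m − R̄_m)² = 20.7000  ⇒  Var(R_m) = 20.7000 / 4 = 5.1750
β = Cov / Var(R_m) = 4.4375 / 5.1750 = 0.8575
MRP = 7.87% − 3.79% = 4.08%
E(R) = R_f + β × MRP = 3.79% + 0.8575 × 4.08% = 7.29%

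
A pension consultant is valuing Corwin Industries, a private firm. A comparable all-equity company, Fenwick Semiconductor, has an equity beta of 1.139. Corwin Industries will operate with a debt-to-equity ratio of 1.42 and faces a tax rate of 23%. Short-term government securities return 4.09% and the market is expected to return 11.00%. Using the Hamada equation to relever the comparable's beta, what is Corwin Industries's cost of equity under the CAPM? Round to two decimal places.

20.57%

β_L = β_U × [1 + (1 − t)(D/E)] = 1.139 × [1 + (1 − 0.23) × 1.42]
    = 1.139 × [1 + 0.77 × 1.42] = 1.139 × 2.0934 = 2.3844
MRP = 11.00% − 4.09% = 6.91%
E(R) = R_f + β_L × MRP = 4.09% + 2.3844 × 6.91% = 20.57%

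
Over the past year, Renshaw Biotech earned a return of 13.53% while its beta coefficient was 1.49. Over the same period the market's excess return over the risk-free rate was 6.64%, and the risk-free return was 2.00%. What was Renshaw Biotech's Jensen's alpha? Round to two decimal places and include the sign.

CAPM benchmark = R_f + β(R_m − R_f) = 2.00% + 1.49 × 6.64% = 11.8936%
α = actual − benchmark = 13.53% − 11.8936% = +1.64%

+1.64%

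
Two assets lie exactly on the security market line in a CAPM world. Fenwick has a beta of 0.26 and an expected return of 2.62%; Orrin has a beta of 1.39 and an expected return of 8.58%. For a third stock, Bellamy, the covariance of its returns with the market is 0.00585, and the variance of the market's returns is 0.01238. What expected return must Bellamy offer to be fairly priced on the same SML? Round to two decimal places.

MRP = (8.58% − 2.62%) / (1.39 − 0.26) = 5.2743%
R_f = 2.62% − 0.26 × 5.2743% = 1.2487%
β_Bellamy = Cov / Var(R_m) = 0.00585 / 0.01238 = 0.4725
E(R_Bellamy) = R_f + β × MRP = 1.2487% + 0.4725 × 5.2743% = 3.74%

3.74%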